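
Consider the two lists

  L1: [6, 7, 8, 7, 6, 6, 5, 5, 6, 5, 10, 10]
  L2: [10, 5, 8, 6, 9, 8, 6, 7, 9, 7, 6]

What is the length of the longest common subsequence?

4

Let dp[i][j] be the LCS length of the first i values of L1 and the first j values of L2. dp[i][j] = dp[i-1][j-1]+1 when the i-th and j-th values match, else max(dp[i-1][j], dp[i][j-1]).
    · 10  5  8  6  9  8  6  7  9  7  6
 ·  0  0  0  0  0  0  0  0  0  0  0  0
 6  0  0  0  0  1  1  1  1  1  1  1  1
 7  0  0  0  0  1  1  1  1  2  2  2  2
 8  0  0  0  1  1  1  2  2  2  2  2  2
 7  0  0  0  1  1  1  2  2  3  3  3  3
 6  0  0  0  1  2  2  2  3  3  3  3  4
 6  0  0  0  1  2  2  2  3  3  3  3  4
 5  0  0  1  1  2  2  2  3  3  3  3  4
 5  0  0  1  1  2  2  2  3  3  3  3  4
 6  0  0  1  1  2  2  2  3  3  3  3  4
 5  0  0  1  1  2  2  2  3  3  3  3  4
10  0  1  1  1  2  2  2  3  3  3  3  4
10  0  1  1  1  2  2  2  3  3  3  3  4
dp[12][11] = 4. One LCS (by backtracking along matches): 6, 7, 7, 6.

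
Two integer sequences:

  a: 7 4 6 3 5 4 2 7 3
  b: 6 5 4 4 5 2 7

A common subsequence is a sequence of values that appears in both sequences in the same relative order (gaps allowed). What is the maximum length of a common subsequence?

Let dp[i][j] be the LCS length of the first i values of a and the first j values of b. dp[i][j] = dp[i-1][j-1]+1 when the i-th and j-th values match, else max(dp[i-1][j], dp[i][j-1]).
    ·  6  5  4  4  5  2  7
 ·  0  0  0  0  0  0  0  0
 7  0  0  0  0  0  0  0  1
 4  0  0  0  1  1  1  1  1
 6  0  1  1  1  1  1  1  1
 3  0  1  1  1  1  1  1  1
 5  0  1  2  2  2  2  2  2
 4  0  1  2  3  3  3  3  3
 2  0  1  2  3  3  3  4  4
 7  0  1  2  3  3  3  4  5
 3  0  1  2  3  3  3  4  5
dp[9][7] = 5. One LCS (by backtracking along matches): 6, 5, 4, 2, 7.

5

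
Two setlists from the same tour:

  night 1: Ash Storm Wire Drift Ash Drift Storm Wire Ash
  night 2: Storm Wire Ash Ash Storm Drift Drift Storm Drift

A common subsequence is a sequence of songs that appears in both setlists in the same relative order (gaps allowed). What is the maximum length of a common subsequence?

Taking Ash (night 1 #1, night 2 #4); then Storm (night 1 #2, night 2 #5); then Drift (night 1 #4, night 2 #6); then Drift (night 1 #6, night 2 #7); then Storm (night 1 #7, night 2 #8) gives a common subsequence of length 5, and the DP table's final entry dp[9][9] is also 5, so no common subsequence is longer.

5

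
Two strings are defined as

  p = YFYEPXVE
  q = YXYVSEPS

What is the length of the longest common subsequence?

Let dp[i][j] be the LCS length of the first i characters of p and the first j characters of q. dp[i][j] = dp[i-1][j-1]+1 when the i-th and j-th characters match, else max(dp[i-1][j], dp[i][j-1]).
    ·  Y  X  Y  V  S  E  P  S
 ·  0  0  0  0  0  0  0  0  0
 Y  0  1  1  1  1  1  1  1  1
 F  0  1  1  1  1  1  1  1  1
 Y  0  1  1  2  2  2  2  2  2
 E  0  1  1  2  2  2  3  3  3
 P  0  1  1  2  2  2  3  4  4
 X  0  1  2  2  2  2  3  4  4
 V  0  1  2  2  3  3  3  4  4
 E  0  1  2  2  3  3  4  4  4
dp[8][8] = 4. One LCS (by backtracking along matches): YYEP.

4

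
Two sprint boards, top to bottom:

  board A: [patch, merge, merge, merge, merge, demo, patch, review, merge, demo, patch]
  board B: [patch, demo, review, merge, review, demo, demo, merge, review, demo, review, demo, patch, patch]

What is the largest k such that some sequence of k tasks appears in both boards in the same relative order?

7

Match patch (board A #1, board B #1); then merge (board A #2, board B #4); then merge (board A #3, board B #8); then demo (board A #6, board B #10); then review (board A #8, board B #11); then demo (board A #10, board B #12); then patch (board A #11, board B #14) — 7 tasks in the same relative order in both. Since dp[11][14] = 7, nothing longer is possible.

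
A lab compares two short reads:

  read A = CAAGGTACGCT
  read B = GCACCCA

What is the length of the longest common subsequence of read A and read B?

4

Let dp[i][j] be the LCS length of the first i bases of read A and the first j bases of read B. dp[i][j] = dp[i-1][j-1]+1 when the i-th and j-th bases match, else max(dp[i-1][j], dp[i][j-1]).
    ·  G  C  A  C  C  C  A
 ·  0  0  0  0  0  0  0  0
 C  0  0  1  1  1  1  1  1
 A  0  0  1  2  2  2  2  2
 A  0  0  1  2  2  2  2  3
 G  0  1  1  2  2  2  2  3
 G  0  1  1  2  2  2  2  3
 T  0  1  1  2  2  2  2  3
 A  0  1  1  2  2  2  2  3
 C  0  1  2  2  3  3  3  3
 G  0  1  2  2  3  3  3  3
 C  0  1  2  2  3  4  4  4
 T  0  1  2  2  3  4  4  4
dp[11][7] = 4. One LCS (by backtracking along matches): CACC.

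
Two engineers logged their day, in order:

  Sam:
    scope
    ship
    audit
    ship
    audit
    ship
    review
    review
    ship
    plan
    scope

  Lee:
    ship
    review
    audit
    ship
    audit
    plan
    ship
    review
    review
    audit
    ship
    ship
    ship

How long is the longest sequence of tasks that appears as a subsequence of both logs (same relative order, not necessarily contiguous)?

8

Taking ship [2,1] → audit [3,3] → ship [4,4] → audit [5,5] → ship [6,7] → review [7,8] → review [8,9] → ship [9,13] gives a common subsequence of length 8. Since dp[11][13] = 8, nothing longer is possible.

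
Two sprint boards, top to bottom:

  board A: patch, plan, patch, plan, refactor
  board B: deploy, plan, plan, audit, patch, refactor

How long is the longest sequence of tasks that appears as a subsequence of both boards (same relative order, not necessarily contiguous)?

One common subsequence of length 3: plan (board A #2, board B #3) → patch (board A #3, board B #5) → refactor (board A #5, board B #6). Since dp[5][6] = 3, nothing longer is possible.

3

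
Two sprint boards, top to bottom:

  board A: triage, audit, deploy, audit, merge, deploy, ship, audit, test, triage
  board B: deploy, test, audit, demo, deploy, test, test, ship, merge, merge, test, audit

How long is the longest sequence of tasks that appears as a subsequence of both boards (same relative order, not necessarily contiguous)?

Pick deploy (board A #3, board B #1), audit (board A #4, board B #3), deploy (board A #6, board B #5), ship (board A #7, board B #8), audit (board A #8, board B #12); all 5 tasks appear in both, in order, and the DP table's final entry dp[10][12] is also 5, so no common subsequence is longer.

5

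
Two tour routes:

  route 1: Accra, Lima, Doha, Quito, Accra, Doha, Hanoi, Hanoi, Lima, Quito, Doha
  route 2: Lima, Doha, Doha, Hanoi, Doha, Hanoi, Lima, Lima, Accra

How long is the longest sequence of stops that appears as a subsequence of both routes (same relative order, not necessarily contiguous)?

6

Taking Lima (route 1 #2, route 2 #1), Doha (route 1 #3, route 2 #2), Doha (route 1 #6, route 2 #3), Hanoi (route 1 #7, route 2 #4), Hanoi (route 1 #8, route 2 #6), Lima (route 1 #9, route 2 #8) gives a common subsequence of length 6. Since dp[11][9] = 6, nothing longer is possible.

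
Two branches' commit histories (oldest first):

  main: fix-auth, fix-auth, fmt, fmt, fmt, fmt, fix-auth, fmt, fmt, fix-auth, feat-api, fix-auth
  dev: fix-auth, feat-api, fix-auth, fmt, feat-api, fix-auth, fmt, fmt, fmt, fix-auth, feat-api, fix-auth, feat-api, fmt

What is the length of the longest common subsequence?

9

Pick fix-auth [1,1]; then fix-auth [2,3]; then fmt [3,4]; then fmt [4,7]; then fmt [5,8]; then fmt [6,9]; then fix-auth [7,10]; then fix-auth [10,12]; then feat-api [11,13]; all 9 commits appear in both, in order. dp[12][14] = 9 confirms this is the maximum.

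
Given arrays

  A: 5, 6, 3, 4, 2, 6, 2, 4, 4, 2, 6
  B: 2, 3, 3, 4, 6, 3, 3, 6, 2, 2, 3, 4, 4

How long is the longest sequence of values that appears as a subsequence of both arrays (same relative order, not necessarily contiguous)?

Taking 6 at A[2]=B[5], then 3 at A[3]=B[7], then 2 at A[5]=B[9], then 2 at A[7]=B[10], then 4 at A[8]=B[12], then 4 at A[9]=B[13] gives a common subsequence of length 6, and the DP table's final entry dp[11][13] is also 6, so no common subsequence is longer.

6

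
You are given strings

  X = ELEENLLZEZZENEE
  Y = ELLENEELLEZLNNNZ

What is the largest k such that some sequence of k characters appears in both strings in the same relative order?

9

One common subsequence of length 9: E at X[1]=Y[1], L at X[2]=Y[3], E at X[3]=Y[6], E at X[4]=Y[7], L at X[6]=Y[8], L at X[7]=Y[9], E at X[9]=Y[10], Z at X[10]=Y[11], Z at X[11]=Y[16]. Since dp[15][16] = 9, nothing longer is possible.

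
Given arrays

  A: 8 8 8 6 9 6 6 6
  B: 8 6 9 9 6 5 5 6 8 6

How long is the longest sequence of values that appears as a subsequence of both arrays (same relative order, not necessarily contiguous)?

Let dp[i][j] be the LCS length of the first i values of A and the first j values of B. dp[i][j] = dp[i-1][j-1]+1 when the i-th and j-th values match, else max(dp[i-1][j], dp[i][j-1]).
    ·  8  6  9  9  6  5  5  6  8  6
 ·  0  0  0  0  0  0  0  0  0  0  0
 8  0  1  1  1  1  1  1  1  1  1  1
 8  0  1  1  1  1  1  1  1  1  2  2
 8  0  1  1  1  1  1  1  1  1  2  2
 6  0  1  2  2  2  2  2  2  2  2  3
 9  0  1  2  3  3  3  3  3  3  3  3
 6  0  1  2  3  3  4  4  4  4  4  4
 6  0  1  2  3  3  4  4  4  5  5  5
 6  0  1  2  3  3  4  4  4  5  5  6
dp[8][10] = 6. One LCS (by backtracking along matches): 8, 6, 9, 6, 6, 6.

6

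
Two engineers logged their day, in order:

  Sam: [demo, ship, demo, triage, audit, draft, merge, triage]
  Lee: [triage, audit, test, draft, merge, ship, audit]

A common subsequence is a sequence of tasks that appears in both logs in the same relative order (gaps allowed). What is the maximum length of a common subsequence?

4

One common subsequence of length 4: triage (Sam #4, Lee #1), then audit (Sam #5, Lee #2), then draft (Sam #6, Lee #4), then merge (Sam #7, Lee #5), and the DP table's final entry dp[8][7] is also 4, so no common subsequence is longer.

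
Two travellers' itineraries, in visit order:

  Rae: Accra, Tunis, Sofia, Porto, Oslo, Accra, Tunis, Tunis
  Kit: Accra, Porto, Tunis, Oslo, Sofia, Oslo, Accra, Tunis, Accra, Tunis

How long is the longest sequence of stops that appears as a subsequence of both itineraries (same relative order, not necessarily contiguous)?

Taking Accra [1,1], then Tunis [2,3], then Sofia [3,5], then Oslo [5,6], then Accra [6,7], then Tunis [7,8], then Tunis [8,10] gives a common subsequence of length 7. dp[8][10] = 7 confirms this is the maximum.

7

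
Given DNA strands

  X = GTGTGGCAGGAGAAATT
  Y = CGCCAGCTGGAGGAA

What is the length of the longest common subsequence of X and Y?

Match G at X[1]=Y[2]; then G at X[3]=Y[6]; then T at X[4]=Y[8]; then G at X[5]=Y[9]; then G at X[6]=Y[10]; then A at X[8]=Y[11]; then G at X[10]=Y[12]; then G at X[12]=Y[13]; then A at X[14]=Y[14]; then A at X[15]=Y[15] — 10 bases in the same relative order in both, and the DP table's final entry dp[17][15] is also 10, so no common subsequence is longer.

10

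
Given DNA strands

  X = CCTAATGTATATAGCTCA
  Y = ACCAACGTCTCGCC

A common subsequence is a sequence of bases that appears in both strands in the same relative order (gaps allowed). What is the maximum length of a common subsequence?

Pick C at X[1]=Y[2], C at X[2]=Y[3], A at X[4]=Y[4], A at X[5]=Y[5], G at X[7]=Y[7], T at X[8]=Y[8], T at X[10]=Y[10], G at X[14]=Y[12], C at X[15]=Y[13], C at X[17]=Y[14]; all 10 bases appear in both, in order, and the DP table's final entry dp[18][14] is also 10, so no common subsequence is longer.

10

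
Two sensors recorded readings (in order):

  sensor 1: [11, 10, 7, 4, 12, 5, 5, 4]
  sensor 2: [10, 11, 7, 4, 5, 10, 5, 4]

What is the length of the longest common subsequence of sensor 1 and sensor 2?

6

Let dp[i][j] be the LCS length of the first i values of sensor 1 and the first j values of sensor 2. dp[i][j] = dp[i-1][j-1]+1 when the i-th and j-th values match, else max(dp[i-1][j], dp[i][j-1]).
    · 10 11  7  4  5 10  5  4
 ·  0  0  0  0  0  0  0  0  0
11  0  0  1  1  1  1  1  1  1
10  0  1  1  1  1  1  2  2  2
 7  0  1  1  2  2  2  2  2  2
 4  0  1  1  2  3  3  3  3  3
12  0  1  1  2  3  3  3  3  3
 5  0  1  1  2  3  4  4  4  4
 5  0  1  1  2  3  4  4  5  5
 4  0  1  1  2  3  4  4  5  6
dp[8][8] = 6. One LCS (by backtracking along matches): 11, 7, 4, 5, 5, 4.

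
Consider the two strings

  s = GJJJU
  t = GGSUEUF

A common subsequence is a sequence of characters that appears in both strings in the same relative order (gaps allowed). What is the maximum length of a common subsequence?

Pick G [1,2] → U [5,6]; all 2 characters appear in both, in order, and the DP table's final entry dp[5][7] is also 2, so no common subsequence is longer.

2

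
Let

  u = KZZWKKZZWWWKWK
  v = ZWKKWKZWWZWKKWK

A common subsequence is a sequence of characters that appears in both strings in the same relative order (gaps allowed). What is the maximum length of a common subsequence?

11

One common subsequence of length 11: Z (u #3, v #1), W (u #4, v #2), K (u #5, v #4), K (u #6, v #6), Z (u #8, v #7), W (u #9, v #8), W (u #10, v #9), W (u #11, v #11), K (u #12, v #13), W (u #13, v #14), K (u #14, v #15). Since dp[14][15] = 11, nothing longer is possible.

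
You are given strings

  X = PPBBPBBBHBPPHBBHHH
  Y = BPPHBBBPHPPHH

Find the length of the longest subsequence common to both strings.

10

Taking P (X #1, Y #2); then P (X #2, Y #3); then B (X #3, Y #6); then B (X #4, Y #7); then P (X #5, Y #8); then H (X #9, Y #9); then P (X #11, Y #10); then P (X #12, Y #11); then H (X #17, Y #12); then H (X #18, Y #13) gives a common subsequence of length 10. dp[18][13] = 10 confirms this is the maximum.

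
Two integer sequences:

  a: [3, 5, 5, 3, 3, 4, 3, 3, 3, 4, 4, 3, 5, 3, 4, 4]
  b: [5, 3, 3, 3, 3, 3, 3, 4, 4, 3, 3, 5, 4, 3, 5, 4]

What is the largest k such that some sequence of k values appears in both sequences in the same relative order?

Pick 3 at a[1]=b[2] → 3 at a[4]=b[3] → 3 at a[5]=b[4] → 3 at a[7]=b[5] → 3 at a[8]=b[6] → 3 at a[9]=b[7] → 4 at a[10]=b[8] → 4 at a[11]=b[9] → 3 at a[12]=b[11] → 5 at a[13]=b[12] → 3 at a[14]=b[14] → 4 at a[16]=b[16]; all 12 values appear in both, in order. Since dp[16][16] = 12, nothing longer is possible.

12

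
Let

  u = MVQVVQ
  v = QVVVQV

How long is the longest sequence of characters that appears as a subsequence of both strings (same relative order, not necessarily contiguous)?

Pick V (u #2, v #2) → V (u #4, v #3) → V (u #5, v #4) → Q (u #6, v #5); all 4 characters appear in both, in order, and the DP table's final entry dp[6][6] is also 4, so no common subsequence is longer.

4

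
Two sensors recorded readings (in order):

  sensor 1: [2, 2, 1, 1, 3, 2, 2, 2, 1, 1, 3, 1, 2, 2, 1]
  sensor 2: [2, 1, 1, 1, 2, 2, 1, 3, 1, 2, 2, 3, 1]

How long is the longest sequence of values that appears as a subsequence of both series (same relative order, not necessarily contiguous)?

11

One common subsequence of length 11: 2 (sensor 1 #1, sensor 2 #1) → 1 (sensor 1 #3, sensor 2 #3) → 1 (sensor 1 #4, sensor 2 #4) → 2 (sensor 1 #7, sensor 2 #5) → 2 (sensor 1 #8, sensor 2 #6) → 1 (sensor 1 #10, sensor 2 #7) → 3 (sensor 1 #11, sensor 2 #8) → 1 (sensor 1 #12, sensor 2 #9) → 2 (sensor 1 #13, sensor 2 #10) → 2 (sensor 1 #14, sensor 2 #11) → 1 (sensor 1 #15, sensor 2 #13). The LCS DP gives dp[15][13] = 11, so this is optimal.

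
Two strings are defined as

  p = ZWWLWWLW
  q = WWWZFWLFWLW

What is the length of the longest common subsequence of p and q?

6

One common subsequence of length 6: Z (p #1, q #4); then W (p #3, q #6); then L (p #4, q #7); then W (p #6, q #9); then L (p #7, q #10); then W (p #8, q #11). Since dp[8][11] = 6, nothing longer is possible.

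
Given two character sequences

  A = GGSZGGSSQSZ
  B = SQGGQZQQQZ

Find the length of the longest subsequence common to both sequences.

Let dp[i][j] be the LCS length of the first i characters of A and the first j characters of B. dp[i][j] = dp[i-1][j-1]+1 when the i-th and j-th characters match, else max(dp[i-1][j], dp[i][j-1]).
    ·  S  Q  G  G  Q  Z  Q  Q  Q  Z
 ·  0  0  0  0  0  0  0  0  0  0  0
 G  0  0  0  1  1  1  1  1  1  1  1
 G  0  0  0  1  2  2  2  2  2  2  2
 S  0  1  1  1  2  2  2  2  2  2  2
 Z  0  1  1  1  2  2  3  3  3  3  3
 G  0  1  1  2  2  2  3  3  3  3  3
 G  0  1  1  2  3  3  3  3  3  3  3
 S  0  1  1  2  3  3  3  3  3  3  3
 S  0  1  1  2  3  3  3  3  3  3  3
 Q  0  1  2  2  3  4  4  4  4  4  4
 S  0  1  2  2  3  4  4  4  4  4  4
 Z  0  1  2  2  3  4  5  5  5  5  5
dp[11][10] = 5. One LCS (by backtracking along matches): GGZQZ.

5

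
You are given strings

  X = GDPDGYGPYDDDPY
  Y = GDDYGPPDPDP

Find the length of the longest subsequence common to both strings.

Pick G at X[1]=Y[1], then D at X[2]=Y[2], then D at X[4]=Y[3], then Y at X[6]=Y[4], then G at X[7]=Y[5], then P at X[8]=Y[7], then D at X[10]=Y[8], then D at X[12]=Y[10], then P at X[13]=Y[11]; all 9 characters appear in both, in order. Since dp[14][11] = 9, nothing longer is possible.

9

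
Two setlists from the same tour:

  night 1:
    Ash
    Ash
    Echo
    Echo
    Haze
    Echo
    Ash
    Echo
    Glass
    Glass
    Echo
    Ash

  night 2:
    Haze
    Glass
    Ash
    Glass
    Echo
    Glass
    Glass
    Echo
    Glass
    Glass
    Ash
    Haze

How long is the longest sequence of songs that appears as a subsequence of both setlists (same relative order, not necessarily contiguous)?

7

Match Haze at night 1[5]=night 2[1], Ash at night 1[7]=night 2[3], Echo at night 1[8]=night 2[5], Glass at night 1[9]=night 2[6], Glass at night 1[10]=night 2[7], Echo at night 1[11]=night 2[8], Ash at night 1[12]=night 2[11] — 7 songs in the same relative order in both. Since dp[12][12] = 7, nothing longer is possible.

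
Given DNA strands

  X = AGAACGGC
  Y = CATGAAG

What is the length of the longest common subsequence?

5

One common subsequence of length 5: A [1,2], then G [2,4], then A [3,5], then A [4,6], then G [7,7]. Since dp[8][7] = 5, nothing longer is possible.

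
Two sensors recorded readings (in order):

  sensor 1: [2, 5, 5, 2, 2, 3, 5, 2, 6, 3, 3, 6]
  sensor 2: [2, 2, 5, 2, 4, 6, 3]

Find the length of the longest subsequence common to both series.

Let dp[i][j] be the LCS length of the first i values of sensor 1 and the first j values of sensor 2. dp[i][j] = dp[i-1][j-1]+1 when the i-th and j-th values match, else max(dp[i-1][j], dp[i][j-1]).
    ·  2  2  5  2  4  6  3
 ·  0  0  0  0  0  0  0  0
 2  0  1  1  1  1  1  1  1
 5  0  1  1  2  2  2  2  2
 5  0  1  1  2  2  2  2  2
 2  0  1  2  2  3  3  3  3
 2  0  1  2  2  3  3  3  3
 3  0  1  2  2  3  3  3  4
 5  0  1  2  3  3  3  3  4
 2  0  1  2  3  4  4  4  4
 6  0  1  2  3  4  4  5  5
 3  0  1  2  3  4  4  5  6
 3  0  1  2  3  4  4  5  6
 6  0  1  2  3  4  4  5  6
dp[12][7] = 6. One LCS (by backtracking along matches): 2, 2, 5, 2, 6, 3.

6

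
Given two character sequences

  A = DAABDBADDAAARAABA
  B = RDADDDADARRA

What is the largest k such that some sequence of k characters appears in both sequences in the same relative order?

One common subsequence of length 9: D (A #1, B #2), then A (A #3, B #3), then D (A #5, B #4), then D (A #8, B #5), then D (A #9, B #6), then A (A #10, B #7), then A (A #11, B #9), then R (A #13, B #11), then A (A #17, B #12), and the DP table's final entry dp[17][12] is also 9, so no common subsequence is longer.

9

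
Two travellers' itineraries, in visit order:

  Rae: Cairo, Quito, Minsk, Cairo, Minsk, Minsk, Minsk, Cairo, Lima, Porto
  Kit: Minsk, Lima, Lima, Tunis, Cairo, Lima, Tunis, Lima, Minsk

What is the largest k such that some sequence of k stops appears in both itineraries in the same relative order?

Taking Minsk at Rae[3]=Kit[1], Cairo at Rae[4]=Kit[5], Minsk at Rae[7]=Kit[9] gives a common subsequence of length 3. The LCS DP gives dp[10][9] = 3, so this is optimal.

3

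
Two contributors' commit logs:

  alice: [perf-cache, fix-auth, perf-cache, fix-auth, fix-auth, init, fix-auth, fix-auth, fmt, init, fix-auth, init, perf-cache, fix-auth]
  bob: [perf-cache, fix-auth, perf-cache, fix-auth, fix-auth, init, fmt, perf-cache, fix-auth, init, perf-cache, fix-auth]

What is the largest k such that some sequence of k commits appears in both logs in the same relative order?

11

One common subsequence of length 11: perf-cache at alice[1]=bob[1]; then fix-auth at alice[2]=bob[2]; then perf-cache at alice[3]=bob[3]; then fix-auth at alice[4]=bob[4]; then fix-auth at alice[5]=bob[5]; then init at alice[6]=bob[6]; then fmt at alice[9]=bob[7]; then fix-auth at alice[11]=bob[9]; then init at alice[12]=bob[10]; then perf-cache at alice[13]=bob[11]; then fix-auth at alice[14]=bob[12]. Since dp[14][12] = 11, nothing longer is possible.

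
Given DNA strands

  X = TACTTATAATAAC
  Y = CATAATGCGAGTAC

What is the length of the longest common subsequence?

Taking C at X[3]=Y[1], A at X[6]=Y[2], T at X[7]=Y[3], A at X[8]=Y[4], A at X[9]=Y[5], T at X[10]=Y[6], A at X[11]=Y[10], A at X[12]=Y[13], C at X[13]=Y[14] gives a common subsequence of length 9. Since dp[13][14] = 9, nothing longer is possible.

9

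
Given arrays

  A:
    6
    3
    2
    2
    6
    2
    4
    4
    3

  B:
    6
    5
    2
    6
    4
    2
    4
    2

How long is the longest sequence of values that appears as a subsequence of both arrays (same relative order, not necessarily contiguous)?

5

Match 6 (A #1, B #1) → 2 (A #4, B #3) → 6 (A #5, B #4) → 2 (A #6, B #6) → 4 (A #7, B #7) — 5 values in the same relative order in both, and the DP table's final entry dp[9][8] is also 5, so no common subsequence is longer.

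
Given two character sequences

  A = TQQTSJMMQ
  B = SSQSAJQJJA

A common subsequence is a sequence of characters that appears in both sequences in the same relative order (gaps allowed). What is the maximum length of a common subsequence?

Let dp[i][j] be the LCS length of the first i characters of A and the first j characters of B. dp[i][j] = dp[i-1][j-1]+1 when the i-th and j-th characters match, else max(dp[i-1][j], dp[i][j-1]).
    ·  S  S  Q  S  A  J  Q  J  J  A
 ·  0  0  0  0  0  0  0  0  0  0  0
 T  0  0  0  0  0  0  0  0  0  0  0
 Q  0  0  0  1  1  1  1  1  1  1  1
 Q  0  0  0  1  1  1  1  2  2  2  2
 T  0  0  0  1  1  1  1  2  2  2  2
 S  0  1  1  1  2  2  2  2  2  2  2
 J  0  1  1  1  2  2  3  3  3  3  3
 M  0  1  1  1  2  2  3  3  3  3  3
 M  0  1  1  1  2  2  3  3  3  3  3
 Q  0  1  1  2  2  2  3  4  4  4  4
dp[9][10] = 4. One LCS (by backtracking along matches): QSJQ.

4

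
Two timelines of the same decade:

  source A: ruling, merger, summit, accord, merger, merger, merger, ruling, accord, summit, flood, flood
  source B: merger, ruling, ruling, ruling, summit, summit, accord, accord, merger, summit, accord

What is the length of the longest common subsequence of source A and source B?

5

Pick ruling (source A #1, source B #4) → summit (source A #3, source B #6) → accord (source A #4, source B #8) → merger (source A #5, source B #9) → accord (source A #9, source B #11); all 5 events appear in both, in order. The LCS DP gives dp[12][11] = 5, so this is optimal.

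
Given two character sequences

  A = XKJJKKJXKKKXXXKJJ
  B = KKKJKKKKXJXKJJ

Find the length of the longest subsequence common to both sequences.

12

One common subsequence of length 12: K at A[2]=B[1] → K at A[5]=B[2] → K at A[6]=B[3] → J at A[7]=B[4] → K at A[9]=B[6] → K at A[10]=B[7] → K at A[11]=B[8] → X at A[12]=B[9] → X at A[14]=B[11] → K at A[15]=B[12] → J at A[16]=B[13] → J at A[17]=B[14]. Since dp[17][14] = 12, nothing longer is possible.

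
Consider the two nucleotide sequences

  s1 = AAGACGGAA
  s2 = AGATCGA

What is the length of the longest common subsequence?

6

Let dp[i][j] be the LCS length of the first i bases of s1 and the first j bases of s2. dp[i][j] = dp[i-1][j-1]+1 when the i-th and j-th bases match, else max(dp[i-1][j], dp[i][j-1]).
    ·  A  G  A  T  C  G  A
 ·  0  0  0  0  0  0  0  0
 A  0  1  1  1  1  1  1  1
 A  0  1  1  2  2  2  2  2
 G  0  1  2  2  2  2  3  3
 A  0  1  2  3  3  3  3  4
 C  0  1  2  3  3  4  4  4
 G  0  1  2  3  3  4  5  5
 G  0  1  2  3  3  4  5  5
 A  0  1  2  3  3  4  5  6
 A  0  1  2  3  3  4  5  6
dp[9][7] = 6. One LCS (by backtracking along matches): AGACGA.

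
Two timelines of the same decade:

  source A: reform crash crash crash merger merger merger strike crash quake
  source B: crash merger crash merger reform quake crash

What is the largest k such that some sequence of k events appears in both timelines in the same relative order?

4

Match crash [2,1], then crash [4,3], then merger [5,4], then crash [9,7] — 4 events in the same relative order in both. dp[10][7] = 4 confirms this is the maximum.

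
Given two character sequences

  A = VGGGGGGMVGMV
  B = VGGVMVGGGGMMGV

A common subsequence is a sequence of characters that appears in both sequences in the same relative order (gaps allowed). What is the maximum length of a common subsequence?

10

Match V [1,1]; then G [2,2]; then G [3,3]; then G [4,7]; then G [5,8]; then G [6,9]; then G [7,10]; then M [8,12]; then G [10,13]; then V [12,14] — 10 characters in the same relative order in both, and the DP table's final entry dp[12][14] is also 10, so no common subsequence is longer.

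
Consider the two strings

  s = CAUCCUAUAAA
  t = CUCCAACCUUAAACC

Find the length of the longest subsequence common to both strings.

9

Taking C at s[1]=t[4] → A at s[2]=t[6] → C at s[4]=t[7] → C at s[5]=t[8] → U at s[6]=t[9] → U at s[8]=t[10] → A at s[9]=t[11] → A at s[10]=t[12] → A at s[11]=t[13] gives a common subsequence of length 9. The LCS DP gives dp[11][15] = 9, so this is optimal.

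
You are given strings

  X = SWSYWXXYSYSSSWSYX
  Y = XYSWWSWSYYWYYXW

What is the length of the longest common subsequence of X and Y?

One common subsequence of length 9: S at X[1]=Y[3], then W at X[2]=Y[5], then S at X[3]=Y[6], then W at X[5]=Y[7], then Y at X[8]=Y[9], then Y at X[10]=Y[10], then W at X[14]=Y[11], then Y at X[16]=Y[13], then X at X[17]=Y[14]. dp[17][15] = 9 confirms this is the maximum.

9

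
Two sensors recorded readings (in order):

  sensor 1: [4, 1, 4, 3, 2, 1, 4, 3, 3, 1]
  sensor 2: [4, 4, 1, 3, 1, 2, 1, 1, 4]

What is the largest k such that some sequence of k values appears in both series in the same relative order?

6

Let dp[i][j] be the LCS length of the first i values of sensor 1 and the first j values of sensor 2. dp[i][j] = dp[i-1][j-1]+1 when the i-th and j-th values match, else max(dp[i-1][j], dp[i][j-1]).
    ·  4  4  1  3  1  2  1  1  4
 ·  0  0  0  0  0  0  0  0  0  0
 4  0  1  1  1  1  1  1  1  1  1
 1  0  1  1  2  2  2  2  2  2  2
 4  0  1  2  2  2  2  2  2  2  3
 3  0  1  2  2  3  3  3  3  3  3
 2  0  1  2  2  3  3  4  4  4  4
 1  0  1  2  3  3  4  4  5  5  5
 4  0  1  2  3  3  4  4  5  5  6
 3  0  1  2  3  4  4  4  5  5  6
 3  0  1  2  3  4  4  4  5  5  6
 1  0  1  2  3  4  5  5  5  6  6
dp[10][9] = 6. One LCS (by backtracking along matches): 4, 1, 3, 2, 1, 4.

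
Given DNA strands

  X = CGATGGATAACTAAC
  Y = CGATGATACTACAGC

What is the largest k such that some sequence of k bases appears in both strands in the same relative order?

13

One common subsequence of length 13: C [1,1], G [2,2], A [3,3], T [4,4], G [6,5], A [7,6], T [8,7], A [10,8], C [11,9], T [12,10], A [13,11], A [14,13], C [15,15], and the DP table's final entry dp[15][15] is also 13, so no common subsequence is longer.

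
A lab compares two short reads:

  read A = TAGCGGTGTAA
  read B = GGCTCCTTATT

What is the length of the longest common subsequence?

5

Let dp[i][j] be the LCS length of the first i bases of read A and the first j bases of read B. dp[i][j] = dp[i-1][j-1]+1 when the i-th and j-th bases match, else max(dp[i-1][j], dp[i][j-1]).
    ·  G  G  C  T  C  C  T  T  A  T  T
 ·  0  0  0  0  0  0  0  0  0  0  0  0
 T  0  0  0  0  1  1  1  1  1  1  1  1
 A  0  0  0  0  1  1  1  1  1  2  2  2
 G  0  1  1  1  1  1  1  1  1  2  2  2
 C  0  1  1  2  2  2  2  2  2  2  2  2
 G  0  1  2  2  2  2  2  2  2  2  2  2
 G  0  1  2  2  2  2  2  2  2  2  2  2
 T  0  1  2  2  3  3  3  3  3  3  3  3
 G  0  1  2  2  3  3  3  3  3  3  3  3
 T  0  1  2  2  3  3  3  4  4  4  4  4
 A  0  1  2  2  3  3  3  4  4  5  5  5
 A  0  1  2  2  3  3  3  4  4  5  5  5
dp[11][11] = 5. One LCS (by backtracking along matches): TCTTA.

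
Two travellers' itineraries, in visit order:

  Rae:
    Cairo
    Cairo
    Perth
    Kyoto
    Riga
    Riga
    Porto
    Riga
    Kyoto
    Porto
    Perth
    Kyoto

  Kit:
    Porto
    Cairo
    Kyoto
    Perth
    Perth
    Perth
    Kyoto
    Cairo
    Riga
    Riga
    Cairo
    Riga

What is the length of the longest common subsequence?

Taking Cairo at Rae[1]=Kit[2], then Perth at Rae[3]=Kit[6], then Kyoto at Rae[4]=Kit[7], then Riga at Rae[5]=Kit[9], then Riga at Rae[6]=Kit[10], then Riga at Rae[8]=Kit[12] gives a common subsequence of length 6. Since dp[12][12] = 6, nothing longer is possible.

6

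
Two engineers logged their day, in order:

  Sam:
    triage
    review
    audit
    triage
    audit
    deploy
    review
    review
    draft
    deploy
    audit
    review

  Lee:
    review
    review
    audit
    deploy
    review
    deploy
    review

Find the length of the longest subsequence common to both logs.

6

Pick review at Sam[2]=Lee[2], audit at Sam[5]=Lee[3], deploy at Sam[6]=Lee[4], review at Sam[8]=Lee[5], deploy at Sam[10]=Lee[6], review at Sam[12]=Lee[7]; all 6 tasks appear in both, in order. Since dp[12][7] = 6, nothing longer is possible.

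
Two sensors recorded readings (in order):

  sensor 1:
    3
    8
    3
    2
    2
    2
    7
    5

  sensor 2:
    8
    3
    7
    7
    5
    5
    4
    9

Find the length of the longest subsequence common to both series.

Let dp[i][j] be the LCS length of the first i values of sensor 1 and the first j values of sensor 2. dp[i][j] = dp[i-1][j-1]+1 when the i-th and j-th values match, else max(dp[i-1][j], dp[i][j-1]).
    ·  8  3  7  7  5  5  4  9
 ·  0  0  0  0  0  0  0  0  0
 3  0  0  1  1  1  1  1  1  1
 8  0  1  1  1  1  1  1  1  1
 3  0  1  2  2  2  2  2  2  2
 2  0  1  2  2  2  2  2  2  2
 2  0  1  2  2  2  2  2  2  2
 2  0  1  2  2  2  2  2  2  2
 7  0  1  2  3  3  3  3  3  3
 5  0  1  2  3  3  4  4  4  4
dp[8][8] = 4. One LCS (by backtracking along matches): 8, 3, 7, 5.

4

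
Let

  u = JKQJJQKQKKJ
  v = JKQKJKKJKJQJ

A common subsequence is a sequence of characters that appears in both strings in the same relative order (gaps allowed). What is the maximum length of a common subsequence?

8

Pick J at u[1]=v[1] → K at u[2]=v[2] → Q at u[3]=v[3] → J at u[4]=v[5] → J at u[5]=v[8] → K at u[7]=v[9] → Q at u[8]=v[11] → J at u[11]=v[12]; all 8 characters appear in both, in order, and the DP table's final entry dp[11][12] is also 8, so no common subsequence is longer.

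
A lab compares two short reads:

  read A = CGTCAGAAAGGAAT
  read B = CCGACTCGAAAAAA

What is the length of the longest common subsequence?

10

Taking C [1,2], then G [2,3], then T [3,6], then C [4,7], then A [5,9], then A [7,10], then A [8,11], then A [9,12], then A [12,13], then A [13,14] gives a common subsequence of length 10. The LCS DP gives dp[14][14] = 10, so this is optimal.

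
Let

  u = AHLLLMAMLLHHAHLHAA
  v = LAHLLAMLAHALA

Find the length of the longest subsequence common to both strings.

11

Pick A [1,2], then H [2,3], then L [4,4], then L [5,5], then A [7,6], then M [8,7], then L [9,8], then H [12,10], then A [13,11], then L [15,12], then A [18,13]; all 11 characters appear in both, in order, and the DP table's final entry dp[18][13] is also 11, so no common subsequence is longer.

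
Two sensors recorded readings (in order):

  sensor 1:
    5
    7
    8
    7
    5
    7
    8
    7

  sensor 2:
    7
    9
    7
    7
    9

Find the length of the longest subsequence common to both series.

One common subsequence of length 3: 7 (sensor 1 #2, sensor 2 #1), 7 (sensor 1 #4, sensor 2 #3), 7 (sensor 1 #6, sensor 2 #4). dp[8][5] = 3 confirms this is the maximum.

3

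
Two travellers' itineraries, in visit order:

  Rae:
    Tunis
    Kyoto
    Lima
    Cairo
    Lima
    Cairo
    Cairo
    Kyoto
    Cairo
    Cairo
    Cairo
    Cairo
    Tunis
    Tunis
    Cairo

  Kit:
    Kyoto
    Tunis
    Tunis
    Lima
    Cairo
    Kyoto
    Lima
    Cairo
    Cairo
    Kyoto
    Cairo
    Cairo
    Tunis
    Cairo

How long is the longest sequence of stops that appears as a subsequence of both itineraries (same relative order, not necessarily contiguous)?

Pick Tunis at Rae[1]=Kit[3], Lima at Rae[3]=Kit[4], Cairo at Rae[4]=Kit[5], Lima at Rae[5]=Kit[7], Cairo at Rae[6]=Kit[8], Cairo at Rae[7]=Kit[9], Kyoto at Rae[8]=Kit[10], Cairo at Rae[11]=Kit[11], Cairo at Rae[12]=Kit[12], Tunis at Rae[14]=Kit[13], Cairo at Rae[15]=Kit[14]; all 11 stops appear in both, in order. Since dp[15][14] = 11, nothing longer is possible.

11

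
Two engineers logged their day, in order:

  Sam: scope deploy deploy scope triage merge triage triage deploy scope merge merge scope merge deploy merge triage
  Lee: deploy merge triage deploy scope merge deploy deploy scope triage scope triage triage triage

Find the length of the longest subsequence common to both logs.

8

Match scope at Sam[1]=Lee[5] → deploy at Sam[2]=Lee[7] → deploy at Sam[3]=Lee[8] → scope at Sam[4]=Lee[9] → triage at Sam[5]=Lee[10] → triage at Sam[7]=Lee[12] → triage at Sam[8]=Lee[13] → triage at Sam[17]=Lee[14] — 8 tasks in the same relative order in both. The LCS DP gives dp[17][14] = 8, so this is optimal.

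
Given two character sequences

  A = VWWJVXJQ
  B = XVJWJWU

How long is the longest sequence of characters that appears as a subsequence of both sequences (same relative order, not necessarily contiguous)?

3

Taking V (A #1, B #2) → W (A #2, B #4) → W (A #3, B #6) gives a common subsequence of length 3, and the DP table's final entry dp[8][7] is also 3, so no common subsequence is longer.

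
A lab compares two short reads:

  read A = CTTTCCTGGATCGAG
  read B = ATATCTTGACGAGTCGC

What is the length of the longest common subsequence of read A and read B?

10

Pick T at read A[2]=read B[2]; then T at read A[3]=read B[4]; then T at read A[4]=read B[6]; then T at read A[7]=read B[7]; then G at read A[8]=read B[8]; then G at read A[9]=read B[11]; then A at read A[10]=read B[12]; then T at read A[11]=read B[14]; then C at read A[12]=read B[15]; then G at read A[13]=read B[16]; all 10 bases appear in both, in order. The LCS DP gives dp[15][17] = 10, so this is optimal.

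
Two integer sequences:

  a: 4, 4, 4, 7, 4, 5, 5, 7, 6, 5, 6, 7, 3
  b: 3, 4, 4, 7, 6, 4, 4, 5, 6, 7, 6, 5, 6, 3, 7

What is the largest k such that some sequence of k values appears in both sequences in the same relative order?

Taking 4 (a #1, b #2); then 4 (a #2, b #3); then 4 (a #3, b #6); then 4 (a #5, b #7); then 5 (a #6, b #8); then 7 (a #8, b #10); then 6 (a #9, b #11); then 5 (a #10, b #12); then 6 (a #11, b #13); then 7 (a #12, b #15) gives a common subsequence of length 10. The LCS DP gives dp[13][15] = 10, so this is optimal.

10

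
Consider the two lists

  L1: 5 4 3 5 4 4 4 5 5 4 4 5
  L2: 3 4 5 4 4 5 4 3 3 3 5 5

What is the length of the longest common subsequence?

Match 4 at L1[2]=L2[2], then 5 at L1[4]=L2[3], then 4 at L1[5]=L2[4], then 4 at L1[6]=L2[5], then 4 at L1[7]=L2[7], then 5 at L1[9]=L2[11], then 5 at L1[12]=L2[12] — 7 values in the same relative order in both. dp[12][12] = 7 confirms this is the maximum.

7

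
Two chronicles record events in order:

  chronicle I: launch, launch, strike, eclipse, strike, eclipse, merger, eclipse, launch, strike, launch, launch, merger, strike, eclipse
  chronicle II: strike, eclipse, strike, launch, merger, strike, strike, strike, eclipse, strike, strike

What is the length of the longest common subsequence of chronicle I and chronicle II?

7

Match strike at chronicle I[3]=chronicle II[1], eclipse at chronicle I[4]=chronicle II[2], strike at chronicle I[5]=chronicle II[3], merger at chronicle I[7]=chronicle II[5], eclipse at chronicle I[8]=chronicle II[9], strike at chronicle I[10]=chronicle II[10], strike at chronicle I[14]=chronicle II[11] — 7 events in the same relative order in both. Since dp[15][11] = 7, nothing longer is possible.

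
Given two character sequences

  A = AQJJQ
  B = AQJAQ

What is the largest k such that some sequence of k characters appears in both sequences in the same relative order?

Let dp[i][j] be the LCS length of the first i characters of A and the first j characters of B. dp[i][j] = dp[i-1][j-1]+1 when the i-th and j-th characters match, else max(dp[i-1][j], dp[i][j-1]).
    ·  A  Q  J  A  Q
 ·  0  0  0  0  0  0
 A  0  1  1  1  1  1
 Q  0  1  2  2  2  2
 J  0  1  2  3  3  3
 J  0  1  2  3  3  3
 Q  0  1  2  3  3  4
dp[5][5] = 4. One LCS (by backtracking along matches): AQJQ.

4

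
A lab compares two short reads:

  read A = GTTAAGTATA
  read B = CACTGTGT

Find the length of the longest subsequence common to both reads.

Match G (read A #1, read B #5); then T (read A #3, read B #6); then G (read A #6, read B #7); then T (read A #9, read B #8) — 4 bases in the same relative order in both. dp[10][8] = 4 confirms this is the maximum.

4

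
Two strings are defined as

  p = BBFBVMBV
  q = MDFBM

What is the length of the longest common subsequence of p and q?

Let dp[i][j] be the LCS length of the first i characters of p and the first j characters of q. dp[i][j] = dp[i-1][j-1]+1 when the i-th and j-th characters match, else max(dp[i-1][j], dp[i][j-1]).
    ·  M  D  F  B  M
 ·  0  0  0  0  0  0
 B  0  0  0  0  1  1
 B  0  0  0  0  1  1
 F  0  0  0  1  1  1
 B  0  0  0  1  2  2
 V  0  0  0  1  2  2
 M  0  1  1  1  2  3
 B  0  1  1  1  2  3
 V  0  1  1  1  2  3
dp[8][5] = 3. One LCS (by backtracking along matches): FBM.

3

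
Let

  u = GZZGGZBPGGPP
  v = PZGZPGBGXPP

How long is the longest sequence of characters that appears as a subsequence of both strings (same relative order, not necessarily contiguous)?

8

Let dp[i][j] be the LCS length of the first i characters of u and the first j characters of v. dp[i][j] = dp[i-1][j-1]+1 when the i-th and j-th characters match, else max(dp[i-1][j], dp[i][j-1]).
    ·  P  Z  G  Z  P  G  B  G  X  P  P
 ·  0  0  0  0  0  0  0  0  0  0  0  0
 G  0  0  0  1  1  1  1  1  1  1  1  1
 Z  0  0  1  1  2  2  2  2  2  2  2  2
 Z  0  0  1  1  2  2  2  2  2  2  2  2
 G  0  0  1  2  2  2  3  3  3  3  3  3
 G  0  0  1  2  2  2  3  3  4  4  4  4
 Z  0  0  1  2  3  3  3  3  4  4  4  4
 B  0  0  1  2  3  3  3  4  4  4  4  4
 P  0  1  1  2  3  4  4  4  4  4  5  5
 G  0  1  1  2  3  4  5  5  5  5  5  5
 G  0  1  1  2  3  4  5  5  6  6  6  6
 P  0  1  1  2  3  4  5  5  6  6  7  7
 P  0  1  1  2  3  4  5  5  6  6  7  8
dp[12][11] = 8. One LCS (by backtracking along matches): ZGZPGGPP.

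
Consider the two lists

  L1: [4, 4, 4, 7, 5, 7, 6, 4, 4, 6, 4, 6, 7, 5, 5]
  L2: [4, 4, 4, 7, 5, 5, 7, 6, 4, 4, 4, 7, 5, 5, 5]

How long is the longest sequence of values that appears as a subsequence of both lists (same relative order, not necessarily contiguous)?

One common subsequence of length 13: 4 at L1[1]=L2[1], 4 at L1[2]=L2[2], 4 at L1[3]=L2[3], 7 at L1[4]=L2[4], 5 at L1[5]=L2[6], 7 at L1[6]=L2[7], 6 at L1[7]=L2[8], 4 at L1[8]=L2[9], 4 at L1[9]=L2[10], 4 at L1[11]=L2[11], 7 at L1[13]=L2[12], 5 at L1[14]=L2[14], 5 at L1[15]=L2[15]. dp[15][15] = 13 confirms this is the maximum.

13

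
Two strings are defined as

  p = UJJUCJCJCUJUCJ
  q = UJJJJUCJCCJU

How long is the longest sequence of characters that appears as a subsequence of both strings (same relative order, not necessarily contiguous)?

10

Match U at p[1]=q[1] → J at p[2]=q[4] → J at p[3]=q[5] → U at p[4]=q[6] → C at p[5]=q[7] → J at p[6]=q[8] → C at p[7]=q[9] → C at p[9]=q[10] → J at p[11]=q[11] → U at p[12]=q[12] — 10 characters in the same relative order in both. The LCS DP gives dp[14][12] = 10, so this is optimal.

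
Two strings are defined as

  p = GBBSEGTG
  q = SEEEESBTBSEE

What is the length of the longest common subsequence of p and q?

4

Let dp[i][j] be the LCS length of the first i characters of p and the first j characters of q. dp[i][j] = dp[i-1][j-1]+1 when the i-th and j-th characters match, else max(dp[i-1][j], dp[i][j-1]).
    ·  S  E  E  E  E  S  B  T  B  S  E  E
 ·  0  0  0  0  0  0  0  0  0  0  0  0  0
 G  0  0  0  0  0  0  0  0  0  0  0  0  0
 B  0  0  0  0  0  0  0  1  1  1  1  1  1
 B  0  0  0  0  0  0  0  1  1  2  2  2  2
 S  0  1  1  1  1  1  1  1  1  2  3  3  3
 E  0  1  2  2  2  2  2  2  2  2  3  4  4
 G  0  1  2  2  2  2  2  2  2  2  3  4  4
 T  0  1  2  2  2  2  2  2  3  3  3  4  4
 G  0  1  2  2  2  2  2  2  3  3  3  4  4
dp[8][12] = 4. One LCS (by backtracking along matches): BBSE.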